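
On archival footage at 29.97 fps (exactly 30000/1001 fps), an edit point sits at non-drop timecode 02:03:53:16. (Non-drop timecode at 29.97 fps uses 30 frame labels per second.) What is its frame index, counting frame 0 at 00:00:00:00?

frame 223006

Total seconds to the label: (2 × 3600 + 3 × 60 + 53) = 7433.
Frame index = 7433 × 30 + 16 = 223006.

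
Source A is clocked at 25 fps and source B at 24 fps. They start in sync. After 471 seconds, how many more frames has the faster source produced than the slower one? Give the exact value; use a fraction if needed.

471 frames

A emits 25 × 471 = 11775 frames; B emits 24 × 471 = 11304.
Difference = 471 frames; B is behind A.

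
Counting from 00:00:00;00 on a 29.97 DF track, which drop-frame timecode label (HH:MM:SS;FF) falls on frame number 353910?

03:16:48;24

Ten DF minutes hold 17982 frames, so frame 353910 lies in block 19 (frames 341658–359639) with 12252 frames into that block.
The block's first minute is 1800 frames and the rest 1798 each; 12252 frames reaches minute 6, so 19 × 18 + 6 × 2 = 354 labels have been skipped so far.
Adding those back, label number 353910 + 354 = 354264 at 30 labels/s is 11808 s + 24 f = 3 h 16 min 48 s frame 24, i.e. 03:16:48;24.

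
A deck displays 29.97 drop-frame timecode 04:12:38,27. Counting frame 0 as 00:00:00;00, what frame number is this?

Complete 10-minute blocks: 25, each 17982 frames → 449550.
Remaining 2 whole minutes in the current block: 1800 + 1 × 1798 = 3598 frames.
Within the current minute: 38 × 30 + 27 − 2 = 1165 (labels ;00/;01 skipped at this minute). Total = 449550 + 3598 + 1165 = 454313.

454313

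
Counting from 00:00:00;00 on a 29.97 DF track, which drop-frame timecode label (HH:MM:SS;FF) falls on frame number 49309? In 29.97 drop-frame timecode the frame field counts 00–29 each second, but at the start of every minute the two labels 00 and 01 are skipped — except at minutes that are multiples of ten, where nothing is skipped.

Ten DF minutes hold 17982 frames, so frame 49309 lies in block 2 (frames 35964–53945) with 13345 frames into that block.
The block's first minute is 1800 frames and the rest 1798 each; 13345 frames reaches minute 7, so 2 × 18 + 7 × 2 = 50 labels have been skipped so far.
Adding those back, label number 49309 + 50 = 49359 at 30 labels/s is 1645 s + 9 f = 0 h 27 min 25 s frame 9, i.e. 00:27:25;09.

00:27:25;09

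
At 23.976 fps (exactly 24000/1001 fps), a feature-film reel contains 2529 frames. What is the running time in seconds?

Running time = 2529 / (24000/1001) = 105.480375 s.

105.480375 seconds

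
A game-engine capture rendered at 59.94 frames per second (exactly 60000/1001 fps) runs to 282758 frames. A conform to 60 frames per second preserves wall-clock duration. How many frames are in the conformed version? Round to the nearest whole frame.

283041 frames

Frames at target rate = 282758 × (60) / (60000/1001) = 141520379/500 ≈ 283040.758.
Nearest whole frame: 283041.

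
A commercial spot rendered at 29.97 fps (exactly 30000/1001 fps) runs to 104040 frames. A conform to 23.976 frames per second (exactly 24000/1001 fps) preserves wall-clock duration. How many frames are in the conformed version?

83232 frames

Target frames = source frames × (target rate / source rate) = 104040 × (24000/1001)/(30000/1001) = 104040 × 4/5 = 83232.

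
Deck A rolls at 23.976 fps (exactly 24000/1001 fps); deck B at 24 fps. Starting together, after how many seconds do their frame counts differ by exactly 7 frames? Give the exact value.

7007/24 seconds

The gap grows by |24 − 24000/1001| = 24/1001 frames per second.
Time for a 7-frame gap: 7 ÷ (24/1001) = 7007/24 s.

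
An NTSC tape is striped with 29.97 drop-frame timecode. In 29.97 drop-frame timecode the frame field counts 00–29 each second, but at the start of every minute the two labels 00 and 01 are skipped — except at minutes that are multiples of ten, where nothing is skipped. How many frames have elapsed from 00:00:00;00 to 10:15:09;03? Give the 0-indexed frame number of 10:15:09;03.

As if non-drop at 30 labels/s: (10 × 3600 + 15 × 60 + 9) × 30 + 3 = 1107273.
Minute boundaries passed: 615; those not divisible by 10: 615 − 61 = 554; dropped labels = 2 × 554 = 1108.
Actual frame index = 1107273 − 1108 = 1106165.

1106165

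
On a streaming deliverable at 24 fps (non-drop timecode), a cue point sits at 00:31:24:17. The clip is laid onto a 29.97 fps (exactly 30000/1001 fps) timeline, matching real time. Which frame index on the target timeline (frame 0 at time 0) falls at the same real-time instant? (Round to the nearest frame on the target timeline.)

Source frame index: (0×3600 + 31×60 + 24) × 24 + 17 = 45233.
Real time: 45233 / (24) = 45233/24 s.
Target frame: (45233/24) × (30000/1001) = 56541250/1001 ≈ 56484.765 → 56485.

frame 56485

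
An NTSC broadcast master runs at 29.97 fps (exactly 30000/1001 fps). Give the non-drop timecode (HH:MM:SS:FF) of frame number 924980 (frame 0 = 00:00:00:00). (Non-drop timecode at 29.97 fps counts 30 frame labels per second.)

08:33:52:20

924980 ÷ 30 = 30832 full seconds, remainder 20 frames.
30832 s = 8 h 33 min 52 s.
Timecode: 08:33:52:20.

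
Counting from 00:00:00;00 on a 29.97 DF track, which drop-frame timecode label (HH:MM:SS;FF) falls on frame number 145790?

Ten DF minutes hold 17982 frames, so frame 145790 lies in block 8 (frames 143856–161837) with 1934 frames into that block.
The block's first minute is 1800 frames and the rest 1798 each; 1934 frames reaches minute 1, so 8 × 18 + 1 × 2 = 146 labels have been skipped so far.
Adding those back, label number 145790 + 146 = 145936 at 30 labels/s is 4864 s + 16 f = 1 h 21 min 4 s frame 16, i.e. 01:21:04;16.

01:21:04;16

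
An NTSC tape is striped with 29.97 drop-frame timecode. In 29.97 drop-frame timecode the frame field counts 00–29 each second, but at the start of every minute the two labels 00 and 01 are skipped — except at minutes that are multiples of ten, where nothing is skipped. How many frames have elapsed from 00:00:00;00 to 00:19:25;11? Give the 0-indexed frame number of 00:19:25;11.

As if non-drop at 30 labels/s: (0 × 3600 + 19 × 60 + 25) × 30 + 11 = 34961.
Minute boundaries passed: 19; those not divisible by 10: 19 − 1 = 18; dropped labels = 2 × 18 = 36.
Actual frame index = 34961 − 36 = 34925.

34925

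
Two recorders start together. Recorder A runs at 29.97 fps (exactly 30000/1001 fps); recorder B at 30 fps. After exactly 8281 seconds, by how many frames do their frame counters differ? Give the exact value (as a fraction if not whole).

2730/11 frames

A emits 30000/1001 × 8281 = 2730000/11 frames; B emits 30 × 8281 = 248430.
Difference = 2730/11 frames (≈ 248.1818); B is ahead of A.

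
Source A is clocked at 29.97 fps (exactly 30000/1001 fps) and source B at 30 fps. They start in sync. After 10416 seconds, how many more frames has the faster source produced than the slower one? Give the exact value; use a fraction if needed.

44640/143 frames

A emits 30000/1001 × 10416 = 44640000/143 frames; B emits 30 × 10416 = 312480.
Difference = 44640/143 frames (≈ 312.1678); B is ahead of A.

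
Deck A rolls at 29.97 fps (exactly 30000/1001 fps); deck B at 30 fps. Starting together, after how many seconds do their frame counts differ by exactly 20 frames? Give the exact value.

2002/3 seconds

The gap grows by |30 − 30000/1001| = 30/1001 frames per second.
Time for a 20-frame gap: 20 ÷ (30/1001) = 2002/3 s.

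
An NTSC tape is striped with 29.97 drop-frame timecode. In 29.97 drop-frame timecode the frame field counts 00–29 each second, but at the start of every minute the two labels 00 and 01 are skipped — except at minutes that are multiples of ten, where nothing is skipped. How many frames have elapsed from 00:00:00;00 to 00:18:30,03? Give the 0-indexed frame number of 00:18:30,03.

Complete 10-minute blocks: 1, each 17982 frames → 17982.
Remaining 8 whole minutes in the current block: 1800 + 7 × 1798 = 14386 frames.
Within the current minute: 30 × 30 + 3 − 2 = 901 (labels ;00/;01 skipped at this minute). Total = 17982 + 14386 + 901 = 33269.

33269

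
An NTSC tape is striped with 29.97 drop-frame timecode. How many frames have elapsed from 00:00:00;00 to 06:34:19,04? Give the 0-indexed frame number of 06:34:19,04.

709064

Complete 10-minute blocks: 39, each 17982 frames → 701298.
Remaining 4 whole minutes in the current block: 1800 + 3 × 1798 = 7194 frames.
Within the current minute: 19 × 30 + 4 − 2 = 572 (labels ;00/;01 skipped at this minute). Total = 701298 + 7194 + 572 = 709064.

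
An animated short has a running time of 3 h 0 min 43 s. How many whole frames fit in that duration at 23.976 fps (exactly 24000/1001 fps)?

3 h 0 min 43 s = 10843 s.
Frames = 10843 × 24000/1001 = 37176000/143 ≈ 259972.0280.
Complete frames: 259972.

259972 frames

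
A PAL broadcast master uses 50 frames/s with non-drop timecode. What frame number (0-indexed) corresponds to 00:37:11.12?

Total seconds to the label: (0 × 3600 + 37 × 60 + 11) = 2231.
Frame index = 2231 × 50 + 12 = 111562.

frame 111562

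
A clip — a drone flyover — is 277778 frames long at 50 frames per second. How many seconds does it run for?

Running time = 277778 / (50) = 5555.56 s.

5555.56 seconds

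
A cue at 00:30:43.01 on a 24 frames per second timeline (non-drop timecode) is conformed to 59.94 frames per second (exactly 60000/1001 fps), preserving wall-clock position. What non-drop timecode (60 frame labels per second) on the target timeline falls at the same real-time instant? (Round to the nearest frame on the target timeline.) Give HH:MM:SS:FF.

00:30:41:12

Source frame index: (0×3600 + 30×60 + 43) × 24 + 1 = 44233.
Real time: 44233 / (24) = 44233/24 s.
Target frame: (44233/24) × (60000/1001) = 15797500/143 ≈ 110472.028 → 110472.
At 60 labels/s: frame 110472 → 00:30:41:12.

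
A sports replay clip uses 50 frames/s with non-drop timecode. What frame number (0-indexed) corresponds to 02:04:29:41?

frame 373491

Total seconds to the label: (2 × 3600 + 4 × 60 + 29) = 7469.
Frame index = 7469 × 50 + 41 = 373491.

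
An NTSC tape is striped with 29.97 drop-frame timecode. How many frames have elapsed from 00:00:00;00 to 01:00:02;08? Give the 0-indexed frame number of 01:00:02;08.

107960

As if non-drop at 30 labels/s: (1 × 3600 + 0 × 60 + 2) × 30 + 8 = 108068.
Minute boundaries passed: 60; those not divisible by 10: 60 − 6 = 54; dropped labels = 2 × 54 = 108.
Actual frame index = 108068 − 108 = 107960.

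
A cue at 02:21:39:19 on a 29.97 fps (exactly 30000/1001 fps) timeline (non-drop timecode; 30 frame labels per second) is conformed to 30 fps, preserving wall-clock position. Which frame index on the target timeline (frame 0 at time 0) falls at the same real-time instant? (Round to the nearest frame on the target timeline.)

Source frame index: (2×3600 + 21×60 + 39) × 30 + 19 = 254989.
Real time: 254989 / (30000/1001) = 255243989/30000 s.
Target frame: (255243989/30000) × (30) = 255243989/1000 ≈ 255243.989 → 255244.

frame 255244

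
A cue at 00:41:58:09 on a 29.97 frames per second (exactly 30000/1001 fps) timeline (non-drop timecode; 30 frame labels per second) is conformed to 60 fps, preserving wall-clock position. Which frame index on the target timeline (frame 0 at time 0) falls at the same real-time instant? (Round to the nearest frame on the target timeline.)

Source frame index: (0×3600 + 41×60 + 58) × 30 + 9 = 75549.
Real time: 75549 / (30000/1001) = 25208183/10000 s.
Target frame: (25208183/10000) × (60) = 75624549/500 ≈ 151249.098 → 151249.

frame 151249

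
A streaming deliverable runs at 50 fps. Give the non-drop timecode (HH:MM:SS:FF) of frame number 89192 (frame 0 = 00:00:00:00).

89192 ÷ 50 = 1783 full seconds, remainder 42 frames.
1783 s = 0 h 29 min 43 s.
Timecode: 00:29:43:42.

00:29:43:42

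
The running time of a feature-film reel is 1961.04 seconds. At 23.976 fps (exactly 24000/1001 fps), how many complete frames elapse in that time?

Frames = 1961.04 × 24000/1001 = 47064960/1001 ≈ 47017.9421.
Complete frames: 47017.

47017 frames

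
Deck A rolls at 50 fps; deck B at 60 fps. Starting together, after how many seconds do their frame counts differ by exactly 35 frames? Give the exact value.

3.5 seconds

The gap grows by |60 − 50| = 10 frames per second.
Time for a 35-frame gap: 35 ÷ (10) = 3.5 s.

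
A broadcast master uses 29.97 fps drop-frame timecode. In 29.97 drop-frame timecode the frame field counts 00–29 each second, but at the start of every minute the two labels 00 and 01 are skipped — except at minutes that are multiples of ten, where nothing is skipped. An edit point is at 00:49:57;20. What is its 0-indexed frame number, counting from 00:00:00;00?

89840

As if non-drop at 30 labels/s: (0 × 3600 + 49 × 60 + 57) × 30 + 20 = 89930.
Minute boundaries passed: 49; those not divisible by 10: 49 − 4 = 45; dropped labels = 2 × 45 = 90.
Actual frame index = 89930 − 90 = 89840.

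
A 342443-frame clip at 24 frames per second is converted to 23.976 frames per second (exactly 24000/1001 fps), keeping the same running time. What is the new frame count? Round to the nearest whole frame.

Frames at target rate = 342443 × (24000/1001) / (24) = 342443000/1001 ≈ 342100.899.
Nearest whole frame: 342101.

342101 frames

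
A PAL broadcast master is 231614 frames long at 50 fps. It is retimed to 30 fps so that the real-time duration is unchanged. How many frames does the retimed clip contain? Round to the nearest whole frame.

Frames at target rate = 231614 × (30) / (50) = 694842/5 ≈ 138968.400.
Nearest whole frame: 138968.

138968 frames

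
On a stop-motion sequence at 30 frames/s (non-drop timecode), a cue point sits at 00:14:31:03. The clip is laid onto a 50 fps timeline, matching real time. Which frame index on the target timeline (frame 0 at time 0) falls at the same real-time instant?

Source frame index: (0×3600 + 14×60 + 31) × 30 + 3 = 26133.
Real time: 26133 / (30) = 8711/10 s.
Target frame: (8711/10) × (50) = 43555.

frame 43555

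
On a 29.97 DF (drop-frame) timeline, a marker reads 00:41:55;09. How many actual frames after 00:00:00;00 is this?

As if non-drop at 30 labels/s: (0 × 3600 + 41 × 60 + 55) × 30 + 9 = 75459.
Minute boundaries passed: 41; those not divisible by 10: 41 − 4 = 37; dropped labels = 2 × 37 = 74.
Actual frame index = 75459 − 74 = 75385.

75385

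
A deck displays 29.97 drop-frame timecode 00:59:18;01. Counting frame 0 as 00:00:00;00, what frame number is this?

As if non-drop at 30 labels/s: (0 × 3600 + 59 × 60 + 18) × 30 + 1 = 106741.
Minute boundaries passed: 59; those not divisible by 10: 59 − 5 = 54; dropped labels = 2 × 54 = 108.
Actual frame index = 106741 − 108 = 106633.

106633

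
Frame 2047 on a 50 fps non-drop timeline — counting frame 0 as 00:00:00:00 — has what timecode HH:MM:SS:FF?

00:00:40:47

2047 ÷ 50 = 40 full seconds, remainder 47 frames.
40 s = 0 h 0 min 40 s.
Timecode: 00:00:40:47.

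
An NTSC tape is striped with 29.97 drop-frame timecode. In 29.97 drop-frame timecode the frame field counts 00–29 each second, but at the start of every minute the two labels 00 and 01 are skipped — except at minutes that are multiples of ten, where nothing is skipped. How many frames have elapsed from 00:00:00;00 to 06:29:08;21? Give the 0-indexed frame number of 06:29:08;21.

699759

As if non-drop at 30 labels/s: (6 × 3600 + 29 × 60 + 8) × 30 + 21 = 700461.
Minute boundaries passed: 389; those not divisible by 10: 389 − 38 = 351; dropped labels = 2 × 351 = 702.
Actual frame index = 700461 − 702 = 699759.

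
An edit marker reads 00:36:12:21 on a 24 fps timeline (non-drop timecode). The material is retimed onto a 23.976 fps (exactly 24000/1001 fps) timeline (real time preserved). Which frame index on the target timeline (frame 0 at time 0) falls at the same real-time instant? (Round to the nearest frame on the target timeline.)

frame 52097

Source frame index: (0×3600 + 36×60 + 12) × 24 + 21 = 52149.
Real time: 52149 / (24) = 17383/8 s.
Target frame: (17383/8) × (24000/1001) = 52149000/1001 ≈ 52096.903 → 52097.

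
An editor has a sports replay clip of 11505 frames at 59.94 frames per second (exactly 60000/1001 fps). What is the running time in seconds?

Running time = 11505 / (60000/1001) = 191.94175 s.

191.94175 seconds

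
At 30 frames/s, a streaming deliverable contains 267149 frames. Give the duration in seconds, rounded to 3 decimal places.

8904.967 seconds

Running time = 267149 × 1/30 = 267149/30 s ≈ 8904.967 s.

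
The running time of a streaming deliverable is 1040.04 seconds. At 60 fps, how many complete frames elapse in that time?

Frames = 1040.04 × 60 = 312012/5 ≈ 62402.4000.
Complete frames: 62402.

62402 frames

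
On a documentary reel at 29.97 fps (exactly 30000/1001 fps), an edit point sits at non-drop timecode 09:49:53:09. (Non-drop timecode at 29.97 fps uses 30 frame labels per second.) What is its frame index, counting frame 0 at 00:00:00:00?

frame 1061799

Total seconds to the label: (9 × 3600 + 49 × 60 + 53) = 35393.
Frame index = 35393 × 30 + 9 = 1061799.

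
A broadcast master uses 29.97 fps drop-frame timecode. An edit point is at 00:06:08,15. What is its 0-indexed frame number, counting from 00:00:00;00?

11043

As if non-drop at 30 labels/s: (0 × 3600 + 6 × 60 + 8) × 30 + 15 = 11055.
Minute boundaries passed: 6; those not divisible by 10: 6 − 0 = 6; dropped labels = 2 × 6 = 12.
Actual frame index = 11055 − 12 = 11043.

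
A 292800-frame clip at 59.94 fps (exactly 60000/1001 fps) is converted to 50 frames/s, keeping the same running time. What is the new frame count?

Target frames = source frames × (target rate / source rate) = 292800 × (50)/(60000/1001) = 292800 × 1001/1200 = 244244.

244244 frames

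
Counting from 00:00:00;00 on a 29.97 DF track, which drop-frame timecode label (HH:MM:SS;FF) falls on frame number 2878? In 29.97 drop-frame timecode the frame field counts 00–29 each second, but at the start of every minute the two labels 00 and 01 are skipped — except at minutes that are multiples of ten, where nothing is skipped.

00:01:36;00

Ten DF minutes hold 17982 frames, so frame 2878 lies in block 0 (frames 0–17981) with 2878 frames into that block.
The block's first minute is 1800 frames and the rest 1798 each; 2878 frames reaches minute 1, so 0 × 18 + 1 × 2 = 2 labels have been skipped so far.
Adding those back, label number 2878 + 2 = 2880 at 30 labels/s is 96 s + 0 f = 0 h 1 min 36 s frame 0, i.e. 00:01:36;00.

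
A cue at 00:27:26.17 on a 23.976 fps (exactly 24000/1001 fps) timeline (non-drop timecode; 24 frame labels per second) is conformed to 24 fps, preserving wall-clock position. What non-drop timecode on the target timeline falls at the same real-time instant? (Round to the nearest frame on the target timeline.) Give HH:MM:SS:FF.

00:27:28:09

Source frame index: (0×3600 + 27×60 + 26) × 24 + 17 = 39521.
Real time: 39521 / (24000/1001) = 39560521/24000 s.
Target frame: (39560521/24000) × (24) = 39560521/1000 ≈ 39560.521 → 39561.
At 24 labels/s: frame 39561 → 00:27:28:09.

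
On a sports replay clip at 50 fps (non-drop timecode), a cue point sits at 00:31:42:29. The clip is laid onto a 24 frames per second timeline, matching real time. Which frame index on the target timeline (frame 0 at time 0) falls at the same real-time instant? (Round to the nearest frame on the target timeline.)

Source frame index: (0×3600 + 31×60 + 42) × 50 + 29 = 95129.
Real time: 95129 / (50) = 95129/50 s.
Target frame: (95129/50) × (24) = 1141548/25 ≈ 45661.920 → 45662.

frame 45662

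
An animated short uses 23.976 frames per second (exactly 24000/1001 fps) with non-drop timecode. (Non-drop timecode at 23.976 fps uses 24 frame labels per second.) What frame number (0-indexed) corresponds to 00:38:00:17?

Total seconds to the label: (0 × 3600 + 38 × 60 + 0) = 2280.
Frame index = 2280 × 24 + 17 = 54737.

54737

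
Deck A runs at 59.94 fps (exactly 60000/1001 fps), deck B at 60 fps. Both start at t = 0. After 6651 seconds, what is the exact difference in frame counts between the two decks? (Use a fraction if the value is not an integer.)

A emits 60000/1001 × 6651 = 399060000/1001 frames; B emits 60 × 6651 = 399060.
Difference = 399060/1001 frames (≈ 398.6613); B is ahead of A.

399060/1001 frames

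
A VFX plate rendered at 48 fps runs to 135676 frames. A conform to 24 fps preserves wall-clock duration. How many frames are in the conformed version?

67838 frames

Target frames = source frames × (target rate / source rate) = 135676 × (24)/(48) = 135676 × 1/2 = 67838.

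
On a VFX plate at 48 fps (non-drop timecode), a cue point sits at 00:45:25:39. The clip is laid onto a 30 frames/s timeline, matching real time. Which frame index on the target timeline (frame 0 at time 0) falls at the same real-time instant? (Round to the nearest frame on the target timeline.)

Source frame index: (0×3600 + 45×60 + 25) × 48 + 39 = 130839.
Real time: 130839 / (48) = 43613/16 s.
Target frame: (43613/16) × (30) = 654195/8 ≈ 81774.375 → 81774.

frame 81774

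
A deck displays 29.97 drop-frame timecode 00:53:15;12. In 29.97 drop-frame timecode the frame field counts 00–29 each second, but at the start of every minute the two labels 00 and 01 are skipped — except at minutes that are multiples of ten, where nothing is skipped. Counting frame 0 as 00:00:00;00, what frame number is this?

As if non-drop at 30 labels/s: (0 × 3600 + 53 × 60 + 15) × 30 + 12 = 95862.
Minute boundaries passed: 53; those not divisible by 10: 53 − 5 = 48; dropped labels = 2 × 48 = 96.
Actual frame index = 95862 − 96 = 95766.

95766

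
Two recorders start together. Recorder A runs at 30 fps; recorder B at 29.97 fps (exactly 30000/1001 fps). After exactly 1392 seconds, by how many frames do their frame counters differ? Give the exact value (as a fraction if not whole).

41760/1001 frames

A emits 30 × 1392 = 41760 frames; B emits 30000/1001 × 1392 = 41760000/1001.
Difference = 41760/1001 frames (≈ 41.7183); B is behind A.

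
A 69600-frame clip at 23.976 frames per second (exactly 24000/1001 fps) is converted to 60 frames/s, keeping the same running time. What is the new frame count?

174174 frames

Target frames = source frames × (target rate / source rate) = 69600 × (60)/(24000/1001) = 69600 × 1001/400 = 174174.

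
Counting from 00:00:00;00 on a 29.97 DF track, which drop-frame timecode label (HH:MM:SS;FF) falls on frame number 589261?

Ten DF minutes hold 17982 frames, so frame 589261 lies in block 32 (frames 575424–593405) with 13837 frames into that block.
The block's first minute is 1800 frames and the rest 1798 each; 13837 frames reaches minute 7, so 32 × 18 + 7 × 2 = 590 labels have been skipped so far.
Adding those back, label number 589261 + 590 = 589851 at 30 labels/s is 19661 s + 21 f = 5 h 27 min 41 s frame 21, i.e. 05:27:41;21.

05:27:41;21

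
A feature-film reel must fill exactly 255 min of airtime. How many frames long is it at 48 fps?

734400 frames

255 min = 15300 s.
Frames = 15300 × 48 = 734400.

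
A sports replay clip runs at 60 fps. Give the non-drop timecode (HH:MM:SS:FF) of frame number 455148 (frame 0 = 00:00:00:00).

02:06:25:48

455148 ÷ 60 = 7585 full seconds, remainder 48 frames.
7585 s = 2 h 6 min 25 s.
Timecode: 02:06:25:48.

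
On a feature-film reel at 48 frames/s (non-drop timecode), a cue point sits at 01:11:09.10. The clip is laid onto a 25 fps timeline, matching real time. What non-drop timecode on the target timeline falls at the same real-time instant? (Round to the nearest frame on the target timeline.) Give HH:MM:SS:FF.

Source frame index: (1×3600 + 11×60 + 9) × 48 + 10 = 204922.
Real time: 204922 / (48) = 102461/24 s.
Target frame: (102461/24) × (25) = 2561525/24 ≈ 106730.208 → 106730.
At 25 labels/s: frame 106730 → 01:11:09:05.

01:11:09:05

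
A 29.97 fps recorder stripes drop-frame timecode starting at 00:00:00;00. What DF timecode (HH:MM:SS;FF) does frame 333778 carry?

Ten DF minutes hold 17982 frames, so frame 333778 lies in block 18 (frames 323676–341657) with 10102 frames into that block.
The block's first minute is 1800 frames and the rest 1798 each; 10102 frames reaches minute 5, so 18 × 18 + 5 × 2 = 334 labels have been skipped so far.
Adding those back, label number 333778 + 334 = 334112 at 30 labels/s is 11137 s + 2 f = 3 h 5 min 37 s frame 2, i.e. 03:05:37;02.

03:05:37;02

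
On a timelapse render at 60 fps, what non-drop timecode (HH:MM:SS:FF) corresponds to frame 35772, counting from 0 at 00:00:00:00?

00:09:56:12

35772 ÷ 60 = 596 full seconds, remainder 12 frames.
596 s = 0 h 9 min 56 s.
Timecode: 00:09:56:12.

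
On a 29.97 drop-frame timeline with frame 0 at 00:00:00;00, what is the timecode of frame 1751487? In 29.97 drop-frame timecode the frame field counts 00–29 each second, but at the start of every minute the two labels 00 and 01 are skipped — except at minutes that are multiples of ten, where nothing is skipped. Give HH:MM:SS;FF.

Ten DF minutes hold 17982 frames, so frame 1751487 lies in block 97 (frames 1744254–1762235) with 7233 frames into that block.
The block's first minute is 1800 frames and the rest 1798 each; 7233 frames reaches minute 4, so 97 × 18 + 4 × 2 = 1754 labels have been skipped so far.
Adding those back, label number 1751487 + 1754 = 1753241 at 30 labels/s is 58441 s + 11 f = 16 h 14 min 1 s frame 11, i.e. 16:14:01;11.

16:14:01;11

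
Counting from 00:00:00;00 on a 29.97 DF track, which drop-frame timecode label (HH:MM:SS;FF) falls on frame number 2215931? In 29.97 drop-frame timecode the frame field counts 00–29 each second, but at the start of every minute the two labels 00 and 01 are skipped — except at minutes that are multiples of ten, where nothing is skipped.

20:32:18;09

Ten DF minutes hold 17982 frames, so frame 2215931 lies in block 123 (frames 2211786–2229767) with 4145 frames into that block.
The block's first minute is 1800 frames and the rest 1798 each; 4145 frames reaches minute 2, so 123 × 18 + 2 × 2 = 2218 labels have been skipped so far.
Adding those back, label number 2215931 + 2218 = 2218149 at 30 labels/s is 73938 s + 9 f = 20 h 32 min 18 s frame 9, i.e. 20:32:18;09.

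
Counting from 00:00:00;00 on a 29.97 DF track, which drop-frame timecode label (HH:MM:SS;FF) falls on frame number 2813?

00:01:33;25

Each 10-minute DF block holds 10 × 60 × 30 − 9 × 2 = 17982 frames. 2813 ÷ 17982 → 0 full blocks, remainder 2813.
Within the partial block the first minute is 1800 frames and each further minute 1798, so 1 further minute boundary passed. Total skipped labels = 18 × 0 + 2 × 1 = 2.
Non-drop label index = 2813 + 2 = 2815; at 30 labels/s that is 00:01:33:25, i.e. DF 00:01:33;25.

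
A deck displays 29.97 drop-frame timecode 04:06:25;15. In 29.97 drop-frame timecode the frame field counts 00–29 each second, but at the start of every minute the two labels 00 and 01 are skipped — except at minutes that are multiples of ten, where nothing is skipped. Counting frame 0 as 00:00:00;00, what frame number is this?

443121

As if non-drop at 30 labels/s: (4 × 3600 + 6 × 60 + 25) × 30 + 15 = 443565.
Minute boundaries passed: 246; those not divisible by 10: 246 − 24 = 222; dropped labels = 2 × 222 = 444.
Actual frame index = 443565 − 444 = 443121.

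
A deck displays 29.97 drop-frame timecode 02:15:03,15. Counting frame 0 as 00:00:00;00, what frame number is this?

242861

As if non-drop at 30 labels/s: (2 × 3600 + 15 × 60 + 3) × 30 + 15 = 243105.
Minute boundaries passed: 135; those not divisible by 10: 135 − 13 = 122; dropped labels = 2 × 122 = 244.
Actual frame index = 243105 − 244 = 242861.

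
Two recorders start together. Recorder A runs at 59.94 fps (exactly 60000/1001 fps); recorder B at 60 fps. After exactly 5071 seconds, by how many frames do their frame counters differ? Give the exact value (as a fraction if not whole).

A emits 60000/1001 × 5071 = 27660000/91 frames; B emits 60 × 5071 = 304260.
Difference = 27660/91 frames (≈ 303.9560); B is ahead of A.

27660/91 frames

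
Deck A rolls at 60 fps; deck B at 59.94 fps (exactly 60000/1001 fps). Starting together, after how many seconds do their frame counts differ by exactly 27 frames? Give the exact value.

450.45 seconds

The gap grows by |60000/1001 − 60| = 60/1001 frames per second.
Time for a 27-frame gap: 27 ÷ (60/1001) = 450.45 s.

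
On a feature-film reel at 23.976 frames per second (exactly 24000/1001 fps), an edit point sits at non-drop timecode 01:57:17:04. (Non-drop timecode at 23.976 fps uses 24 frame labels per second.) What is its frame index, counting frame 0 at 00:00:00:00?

168892

Total seconds to the label: (1 × 3600 + 57 × 60 + 17) = 7037.
Frame index = 7037 × 24 + 4 = 168892.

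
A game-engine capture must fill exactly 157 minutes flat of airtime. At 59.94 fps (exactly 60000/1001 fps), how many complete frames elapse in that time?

157 min = 9420 s.
Frames = 9420 × 60000/1001 = 565200000/1001 ≈ 564635.3646.
Complete frames: 564635.

564635 frames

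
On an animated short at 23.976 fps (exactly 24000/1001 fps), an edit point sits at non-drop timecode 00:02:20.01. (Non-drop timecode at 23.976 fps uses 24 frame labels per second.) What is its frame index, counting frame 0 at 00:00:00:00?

Total seconds to the label: (0 × 3600 + 2 × 60 + 20) = 140.
Frame index = 140 × 24 + 1 = 3361.

3361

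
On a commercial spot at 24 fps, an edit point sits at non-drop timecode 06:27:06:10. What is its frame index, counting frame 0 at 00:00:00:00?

557434

Total seconds to the label: (6 × 3600 + 27 × 60 + 6) = 23226.
Frame index = 23226 × 24 + 10 = 557434.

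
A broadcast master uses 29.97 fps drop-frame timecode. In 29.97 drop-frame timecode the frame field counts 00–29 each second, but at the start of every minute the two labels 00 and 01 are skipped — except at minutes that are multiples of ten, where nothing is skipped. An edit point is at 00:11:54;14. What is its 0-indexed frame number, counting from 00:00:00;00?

21414

Complete 10-minute blocks: 1, each 17982 frames → 17982.
Remaining 1 whole minute in the current block: 1800 + 0 × 1798 = 1800 frames.
Within the current minute: 54 × 30 + 14 − 2 = 1632 (labels ;00/;01 skipped at this minute). Total = 17982 + 1800 + 1632 = 21414.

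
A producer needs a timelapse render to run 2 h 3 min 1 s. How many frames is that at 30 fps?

221430 frames

2 h 3 min 1 s = 7381 s.
Frames = 7381 × 30 = 221430.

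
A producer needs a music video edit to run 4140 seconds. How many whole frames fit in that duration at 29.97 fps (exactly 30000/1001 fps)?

Frames = 4140 × 30000/1001 = 124200000/1001 ≈ 124075.9241.
Complete frames: 124075.

124075 frames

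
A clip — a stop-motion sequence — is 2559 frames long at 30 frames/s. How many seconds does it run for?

Running time = 2559 / (30) = 85.3 s.

85.3 seconds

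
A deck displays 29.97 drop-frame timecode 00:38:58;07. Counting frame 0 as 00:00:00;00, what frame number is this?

Complete 10-minute blocks: 3, each 17982 frames → 53946.
Remaining 8 whole minutes in the current block: 1800 + 7 × 1798 = 14386 frames.
Within the current minute: 58 × 30 + 7 − 2 = 1745 (labels ;00/;01 skipped at this minute). Total = 53946 + 14386 + 1745 = 70077.

70077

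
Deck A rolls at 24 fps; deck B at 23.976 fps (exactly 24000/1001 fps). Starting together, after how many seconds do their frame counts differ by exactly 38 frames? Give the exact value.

19019/12 seconds

The gap grows by |24000/1001 − 24| = 24/1001 frames per second.
Time for a 38-frame gap: 38 ÷ (24/1001) = 19019/12 s.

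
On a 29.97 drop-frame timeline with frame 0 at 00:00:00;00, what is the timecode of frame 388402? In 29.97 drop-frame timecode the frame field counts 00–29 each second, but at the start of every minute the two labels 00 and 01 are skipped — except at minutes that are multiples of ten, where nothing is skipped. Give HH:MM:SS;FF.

Ten DF minutes hold 17982 frames, so frame 388402 lies in block 21 (frames 377622–395603) with 10780 frames into that block.
The block's first minute is 1800 frames and the rest 1798 each; 10780 frames reaches minute 5, so 21 × 18 + 5 × 2 = 388 labels have been skipped so far.
Adding those back, label number 388402 + 388 = 388790 at 30 labels/s is 12959 s + 20 f = 3 h 35 min 59 s frame 20, i.e. 03:35:59;20.

03:35:59;20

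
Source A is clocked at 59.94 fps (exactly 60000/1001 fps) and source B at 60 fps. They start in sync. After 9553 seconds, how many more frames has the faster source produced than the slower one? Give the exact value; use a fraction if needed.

573180/1001 frames

A emits 60000/1001 × 9553 = 573180000/1001 frames; B emits 60 × 9553 = 573180.
Difference = 573180/1001 frames (≈ 572.6074); B is ahead of A.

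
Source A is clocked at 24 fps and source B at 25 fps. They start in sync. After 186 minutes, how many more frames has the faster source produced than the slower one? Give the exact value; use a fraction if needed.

11160 frames

186 min = 11160 s.
A emits 24 × 11160 = 267840 frames; B emits 25 × 11160 = 279000.
Difference = 11160 frames; B is ahead of A.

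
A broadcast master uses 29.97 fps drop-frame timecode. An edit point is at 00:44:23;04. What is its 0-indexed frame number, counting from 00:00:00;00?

79814

Complete 10-minute blocks: 4, each 17982 frames → 71928.
Remaining 4 whole minutes in the current block: 1800 + 3 × 1798 = 7194 frames.
Within the current minute: 23 × 30 + 4 − 2 = 692 (labels ;00/;01 skipped at this minute). Total = 71928 + 7194 + 692 = 79814.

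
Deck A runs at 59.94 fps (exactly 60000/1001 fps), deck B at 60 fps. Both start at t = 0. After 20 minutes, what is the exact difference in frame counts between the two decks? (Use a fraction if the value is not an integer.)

20 min = 1200 s.
A emits 60000/1001 × 1200 = 72000000/1001 frames; B emits 60 × 1200 = 72000.
Difference = 72000/1001 frames (≈ 71.9281); B is ahead of A.

72000/1001 frames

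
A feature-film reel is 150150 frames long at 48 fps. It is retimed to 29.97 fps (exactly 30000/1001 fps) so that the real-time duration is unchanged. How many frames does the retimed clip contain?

93750 frames

Target frames = source frames × (target rate / source rate) = 150150 × (30000/1001)/(48) = 150150 × 625/1001 = 93750.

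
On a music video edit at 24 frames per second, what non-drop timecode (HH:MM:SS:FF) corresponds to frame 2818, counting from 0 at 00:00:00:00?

00:01:57:10

2818 ÷ 24 = 117 full seconds, remainder 10 frames.
117 s = 0 h 1 min 57 s.
Timecode: 00:01:57:10.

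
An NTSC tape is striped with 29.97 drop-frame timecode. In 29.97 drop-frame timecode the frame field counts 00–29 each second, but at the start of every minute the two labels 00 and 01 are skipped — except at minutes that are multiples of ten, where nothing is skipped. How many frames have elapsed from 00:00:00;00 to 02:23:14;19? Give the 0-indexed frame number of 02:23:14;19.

257581

As if non-drop at 30 labels/s: (2 × 3600 + 23 × 60 + 14) × 30 + 19 = 257839.
Minute boundaries passed: 143; those not divisible by 10: 143 − 14 = 129; dropped labels = 2 × 129 = 258.
Actual frame index = 257839 − 258 = 257581.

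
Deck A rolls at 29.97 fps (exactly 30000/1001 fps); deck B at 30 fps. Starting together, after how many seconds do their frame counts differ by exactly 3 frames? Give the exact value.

100.1 seconds

The gap grows by |30 − 30000/1001| = 30/1001 frames per second.
Time for a 3-frame gap: 3 ÷ (30/1001) = 100.1 s.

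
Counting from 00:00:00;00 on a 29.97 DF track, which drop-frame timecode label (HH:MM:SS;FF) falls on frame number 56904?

00:31:38;20

Ten DF minutes hold 17982 frames, so frame 56904 lies in block 3 (frames 53946–71927) with 2958 frames into that block.
The block's first minute is 1800 frames and the rest 1798 each; 2958 frames reaches minute 1, so 3 × 18 + 1 × 2 = 56 labels have been skipped so far.
Adding those back, label number 56904 + 56 = 56960 at 30 labels/s is 1898 s + 20 f = 0 h 31 min 38 s frame 20, i.e. 00:31:38;20.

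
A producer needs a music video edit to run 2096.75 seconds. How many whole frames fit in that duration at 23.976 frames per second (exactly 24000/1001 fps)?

Frames = 2096.75 × 24000/1001 = 50322000/1001 ≈ 50271.7283.
Complete frames: 50271.

50271 frames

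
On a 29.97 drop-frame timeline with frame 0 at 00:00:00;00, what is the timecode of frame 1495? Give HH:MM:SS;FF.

00:00:49;25

Each 10-minute DF block holds 10 × 60 × 30 − 9 × 2 = 17982 frames. 1495 ÷ 17982 → 0 full blocks, remainder 1495.
Within the partial block the first minute is 1800 frames and each further minute 1798, so 0 further minute boundaries passed. Total skipped labels = 18 × 0 + 2 × 0 = 0.
Non-drop label index = 1495 + 0 = 1495; at 30 labels/s that is 00:00:49:25, i.e. DF 00:00:49;25.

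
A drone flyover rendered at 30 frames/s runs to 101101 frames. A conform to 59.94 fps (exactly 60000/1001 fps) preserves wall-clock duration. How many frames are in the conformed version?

Target frames = source frames × (target rate / source rate) = 101101 × (60000/1001)/(30) = 101101 × 2000/1001 = 202000.

202000 frames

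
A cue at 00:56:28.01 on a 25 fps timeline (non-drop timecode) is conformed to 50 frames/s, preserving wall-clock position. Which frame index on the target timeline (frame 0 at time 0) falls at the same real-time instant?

frame 169402

Source frame index: (0×3600 + 56×60 + 28) × 25 + 1 = 84701.
Real time: 84701 / (25) = 84701/25 s.
Target frame: (84701/25) × (50) = 169402.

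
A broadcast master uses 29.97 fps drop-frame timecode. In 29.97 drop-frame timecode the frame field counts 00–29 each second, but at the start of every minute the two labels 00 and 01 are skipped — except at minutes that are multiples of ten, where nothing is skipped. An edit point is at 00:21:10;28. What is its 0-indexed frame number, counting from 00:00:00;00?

38090

Complete 10-minute blocks: 2, each 17982 frames → 35964.
Remaining 1 whole minute in the current block: 1800 + 0 × 1798 = 1800 frames.
Within the current minute: 10 × 30 + 28 − 2 = 326 (labels ;00/;01 skipped at this minute). Total = 35964 + 1800 + 326 = 38090.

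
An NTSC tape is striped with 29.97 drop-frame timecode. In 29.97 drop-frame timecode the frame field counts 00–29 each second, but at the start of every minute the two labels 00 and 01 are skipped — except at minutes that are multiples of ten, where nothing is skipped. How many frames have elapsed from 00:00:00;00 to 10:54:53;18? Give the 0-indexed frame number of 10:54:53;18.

1177630

Complete 10-minute blocks: 65, each 17982 frames → 1168830.
Remaining 4 whole minutes in the current block: 1800 + 3 × 1798 = 7194 frames.
Within the current minute: 53 × 30 + 18 − 2 = 1606 (labels ;00/;01 skipped at this minute). Total = 1168830 + 7194 + 1606 = 1177630.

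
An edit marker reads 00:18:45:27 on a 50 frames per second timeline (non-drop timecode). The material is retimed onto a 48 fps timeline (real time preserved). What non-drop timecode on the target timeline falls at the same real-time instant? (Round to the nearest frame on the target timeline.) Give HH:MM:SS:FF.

00:18:45:26

Source frame index: (0×3600 + 18×60 + 45) × 50 + 27 = 56277.
Real time: 56277 / (50) = 56277/50 s.
Target frame: (56277/50) × (48) = 1350648/25 ≈ 54025.920 → 54026.
At 48 labels/s: frame 54026 → 00:18:45:26.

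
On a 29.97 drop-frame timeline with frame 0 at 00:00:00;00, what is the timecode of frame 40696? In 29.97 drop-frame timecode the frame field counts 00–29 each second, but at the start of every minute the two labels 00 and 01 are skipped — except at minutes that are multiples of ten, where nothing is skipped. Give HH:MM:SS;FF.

00:22:37;26

Ten DF minutes hold 17982 frames, so frame 40696 lies in block 2 (frames 35964–53945) with 4732 frames into that block.
The block's first minute is 1800 frames and the rest 1798 each; 4732 frames reaches minute 2, so 2 × 18 + 2 × 2 = 40 labels have been skipped so far.
Adding those back, label number 40696 + 40 = 40736 at 30 labels/s is 1357 s + 26 f = 0 h 22 min 37 s frame 26, i.e. 00:22:37;26.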